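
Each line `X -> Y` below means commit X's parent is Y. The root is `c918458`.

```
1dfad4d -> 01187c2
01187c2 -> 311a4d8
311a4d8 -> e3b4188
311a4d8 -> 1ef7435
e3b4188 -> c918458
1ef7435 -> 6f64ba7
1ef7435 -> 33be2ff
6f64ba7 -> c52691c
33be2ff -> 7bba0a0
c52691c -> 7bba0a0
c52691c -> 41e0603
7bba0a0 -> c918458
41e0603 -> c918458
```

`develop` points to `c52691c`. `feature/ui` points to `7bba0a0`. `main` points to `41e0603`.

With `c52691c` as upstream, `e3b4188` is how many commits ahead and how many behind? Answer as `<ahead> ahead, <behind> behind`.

1 ahead, 3 behind

Reachable from e3b4188: {c918458, e3b4188}.
Reachable from c52691c: {41e0603, 7bba0a0, c52691c, c918458}.
Only in e3b4188's history (ahead): {e3b4188} — 1.
Only in c52691c's history (behind): {41e0603, 7bba0a0, c52691c} — 3.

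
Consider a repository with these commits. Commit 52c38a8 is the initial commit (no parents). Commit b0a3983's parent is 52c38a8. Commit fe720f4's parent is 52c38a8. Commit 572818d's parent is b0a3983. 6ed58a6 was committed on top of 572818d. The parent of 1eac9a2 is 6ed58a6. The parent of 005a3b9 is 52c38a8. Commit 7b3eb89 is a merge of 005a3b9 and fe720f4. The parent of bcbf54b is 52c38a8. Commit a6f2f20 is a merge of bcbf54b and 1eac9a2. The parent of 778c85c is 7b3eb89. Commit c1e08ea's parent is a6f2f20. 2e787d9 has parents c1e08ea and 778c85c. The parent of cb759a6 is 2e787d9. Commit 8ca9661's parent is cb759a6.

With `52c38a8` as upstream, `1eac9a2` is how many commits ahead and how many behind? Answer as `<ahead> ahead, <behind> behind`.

4 ahead, 0 behind

Reachable from 1eac9a2: {1eac9a2, 52c38a8, 572818d, 6ed58a6, b0a3983}.
Reachable from 52c38a8: {52c38a8}.
Only in 1eac9a2's history (ahead): {1eac9a2, 572818d, 6ed58a6, b0a3983} — 4.
Only in 52c38a8's history (behind): {} — 0.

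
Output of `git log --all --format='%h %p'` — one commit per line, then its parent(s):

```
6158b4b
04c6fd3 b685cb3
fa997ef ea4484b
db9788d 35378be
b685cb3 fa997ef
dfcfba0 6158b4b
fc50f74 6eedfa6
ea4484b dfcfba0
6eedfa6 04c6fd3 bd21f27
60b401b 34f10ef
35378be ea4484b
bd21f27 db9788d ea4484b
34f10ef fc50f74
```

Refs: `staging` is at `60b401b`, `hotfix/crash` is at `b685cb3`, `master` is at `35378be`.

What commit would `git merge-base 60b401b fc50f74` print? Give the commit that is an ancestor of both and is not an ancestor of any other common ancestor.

Ancestors of 60b401b: {04c6fd3, 34f10ef, 35378be, 60b401b, 6158b4b, 6eedfa6, b685cb3, bd21f27, db9788d, dfcfba0, ea4484b, fa997ef, fc50f74}.
Ancestors of fc50f74: {04c6fd3, 35378be, 6158b4b, 6eedfa6, b685cb3, bd21f27, db9788d, dfcfba0, ea4484b, fa997ef, fc50f74}.
Common ancestors: {04c6fd3, 35378be, 6158b4b, 6eedfa6, b685cb3, bd21f27, db9788d, dfcfba0, ea4484b, fa997ef, fc50f74}.
Among these, fc50f74 is not an ancestor of any other common ancestor — it is the merge base.

fc50f74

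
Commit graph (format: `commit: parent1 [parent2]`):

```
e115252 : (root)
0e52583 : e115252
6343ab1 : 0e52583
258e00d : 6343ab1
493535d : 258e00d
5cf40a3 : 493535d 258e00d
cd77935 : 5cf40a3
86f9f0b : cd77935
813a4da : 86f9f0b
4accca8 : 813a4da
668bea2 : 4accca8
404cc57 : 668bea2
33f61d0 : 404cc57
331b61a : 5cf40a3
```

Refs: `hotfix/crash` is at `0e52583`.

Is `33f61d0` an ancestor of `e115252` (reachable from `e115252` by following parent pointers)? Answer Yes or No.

Ancestors of e115252: {e115252}.
33f61d0 is not in that set, so it is not an ancestor of e115252.

No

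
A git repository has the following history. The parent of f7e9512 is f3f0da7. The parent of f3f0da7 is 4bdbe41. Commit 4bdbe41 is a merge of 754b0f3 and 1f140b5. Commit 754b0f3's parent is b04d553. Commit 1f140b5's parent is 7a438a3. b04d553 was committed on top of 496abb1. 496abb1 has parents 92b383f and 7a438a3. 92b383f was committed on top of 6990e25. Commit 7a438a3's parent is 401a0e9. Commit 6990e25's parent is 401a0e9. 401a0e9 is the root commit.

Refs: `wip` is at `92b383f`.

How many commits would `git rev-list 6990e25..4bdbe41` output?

7

Reachable from 4bdbe41: {1f140b5, 401a0e9, 496abb1, 4bdbe41, 6990e25, 754b0f3, 7a438a3, 92b383f, b04d553}.
Reachable from 6990e25: {401a0e9, 6990e25}.
In 4bdbe41's history but not 6990e25's: {1f140b5, 496abb1, 4bdbe41, 754b0f3, 7a438a3, 92b383f, b04d553} — 7 commits.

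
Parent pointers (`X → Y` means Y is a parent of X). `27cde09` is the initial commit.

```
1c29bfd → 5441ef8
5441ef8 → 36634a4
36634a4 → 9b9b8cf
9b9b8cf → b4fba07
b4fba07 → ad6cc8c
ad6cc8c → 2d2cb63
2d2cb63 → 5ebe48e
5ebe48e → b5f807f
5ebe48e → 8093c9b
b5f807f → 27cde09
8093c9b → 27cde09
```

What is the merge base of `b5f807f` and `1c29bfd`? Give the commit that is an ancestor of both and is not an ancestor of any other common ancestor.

b5f807f

Ancestors of b5f807f: {27cde09, b5f807f}.
Ancestors of 1c29bfd: {1c29bfd, 27cde09, 2d2cb63, 36634a4, 5441ef8, 5ebe48e, 8093c9b, 9b9b8cf, ad6cc8c, b4fba07, b5f807f}.
Common ancestors: {27cde09, b5f807f}.
Among these, b5f807f is not an ancestor of any other common ancestor — it is the merge base.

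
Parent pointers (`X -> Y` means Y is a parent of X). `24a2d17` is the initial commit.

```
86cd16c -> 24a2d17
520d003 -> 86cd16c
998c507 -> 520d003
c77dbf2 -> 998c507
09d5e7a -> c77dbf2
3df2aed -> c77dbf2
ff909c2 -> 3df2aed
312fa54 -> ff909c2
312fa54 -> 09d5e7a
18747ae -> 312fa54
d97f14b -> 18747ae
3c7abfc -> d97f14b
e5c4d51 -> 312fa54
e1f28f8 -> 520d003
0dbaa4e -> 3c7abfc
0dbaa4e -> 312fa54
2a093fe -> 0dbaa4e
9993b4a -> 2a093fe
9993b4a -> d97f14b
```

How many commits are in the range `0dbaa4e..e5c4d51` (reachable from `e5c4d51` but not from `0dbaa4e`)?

Reachable from e5c4d51: {09d5e7a, 24a2d17, 312fa54, 3df2aed, 520d003, 86cd16c, 998c507, c77dbf2, e5c4d51, ff909c2}.
Reachable from 0dbaa4e: {09d5e7a, 0dbaa4e, 18747ae, 24a2d17, 312fa54, 3c7abfc, 3df2aed, 520d003, 86cd16c, 998c507, c77dbf2, d97f14b, ff909c2}.
In e5c4d51's history but not 0dbaa4e's: {e5c4d51} — 1 commit.

1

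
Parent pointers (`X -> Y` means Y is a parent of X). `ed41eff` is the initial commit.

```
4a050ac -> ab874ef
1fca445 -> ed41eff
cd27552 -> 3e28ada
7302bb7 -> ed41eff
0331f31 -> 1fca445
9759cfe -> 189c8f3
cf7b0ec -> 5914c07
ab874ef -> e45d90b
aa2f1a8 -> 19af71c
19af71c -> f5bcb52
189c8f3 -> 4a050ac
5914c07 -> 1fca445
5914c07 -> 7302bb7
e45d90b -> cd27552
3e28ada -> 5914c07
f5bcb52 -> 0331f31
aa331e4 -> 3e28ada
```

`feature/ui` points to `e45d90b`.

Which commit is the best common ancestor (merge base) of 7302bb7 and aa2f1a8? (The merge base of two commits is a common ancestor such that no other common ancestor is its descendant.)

ed41eff

Ancestors of 7302bb7: {7302bb7, ed41eff}.
Ancestors of aa2f1a8: {0331f31, 19af71c, 1fca445, aa2f1a8, ed41eff, f5bcb52}.
Common ancestors: {ed41eff}.
The only common ancestor is ed41eff, so it is the merge base.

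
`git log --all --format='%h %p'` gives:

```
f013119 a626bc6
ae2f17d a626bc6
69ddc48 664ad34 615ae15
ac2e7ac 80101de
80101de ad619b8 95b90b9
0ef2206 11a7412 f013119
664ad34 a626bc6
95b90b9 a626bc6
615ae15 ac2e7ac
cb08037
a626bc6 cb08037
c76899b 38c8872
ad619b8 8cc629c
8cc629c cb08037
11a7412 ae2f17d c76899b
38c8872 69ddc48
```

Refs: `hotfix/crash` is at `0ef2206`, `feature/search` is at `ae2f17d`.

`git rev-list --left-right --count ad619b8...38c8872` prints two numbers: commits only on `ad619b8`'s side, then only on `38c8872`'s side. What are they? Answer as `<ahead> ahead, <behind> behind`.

0 ahead, 8 behind

Reachable from ad619b8: {8cc629c, ad619b8, cb08037}.
Reachable from 38c8872: {38c8872, 615ae15, 664ad34, 69ddc48, 80101de, 8cc629c, 95b90b9, a626bc6, ac2e7ac, ad619b8, cb08037}.
Only in ad619b8's history (ahead): {} — 0.
Only in 38c8872's history (behind): {38c8872, 615ae15, 664ad34, 69ddc48, 80101de, 95b90b9, a626bc6, ac2e7ac} — 8.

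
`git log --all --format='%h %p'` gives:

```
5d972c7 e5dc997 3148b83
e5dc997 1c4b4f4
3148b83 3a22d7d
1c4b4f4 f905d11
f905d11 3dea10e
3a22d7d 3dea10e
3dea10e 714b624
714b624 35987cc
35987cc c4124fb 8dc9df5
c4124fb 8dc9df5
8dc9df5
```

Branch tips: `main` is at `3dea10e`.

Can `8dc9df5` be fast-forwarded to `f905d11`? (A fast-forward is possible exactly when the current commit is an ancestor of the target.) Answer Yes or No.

Yes

A fast-forward from 8dc9df5 to f905d11 is possible iff 8dc9df5 is an ancestor of f905d11.
Ancestors of f905d11: {35987cc, 3dea10e, 714b624, 8dc9df5, c4124fb, f905d11}.
8dc9df5 is among them, so fast-forward is possible.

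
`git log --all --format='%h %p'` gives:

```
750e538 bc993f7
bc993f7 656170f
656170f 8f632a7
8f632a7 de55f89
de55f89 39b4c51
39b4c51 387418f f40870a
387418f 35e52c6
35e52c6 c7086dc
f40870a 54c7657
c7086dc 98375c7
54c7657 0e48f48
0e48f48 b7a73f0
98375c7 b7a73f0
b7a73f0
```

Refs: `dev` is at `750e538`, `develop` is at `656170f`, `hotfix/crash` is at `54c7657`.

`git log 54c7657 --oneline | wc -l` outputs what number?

3

Walking parent pointers from 54c7657: reachable set = {0e48f48, 54c7657, b7a73f0}.
That is 3 commits.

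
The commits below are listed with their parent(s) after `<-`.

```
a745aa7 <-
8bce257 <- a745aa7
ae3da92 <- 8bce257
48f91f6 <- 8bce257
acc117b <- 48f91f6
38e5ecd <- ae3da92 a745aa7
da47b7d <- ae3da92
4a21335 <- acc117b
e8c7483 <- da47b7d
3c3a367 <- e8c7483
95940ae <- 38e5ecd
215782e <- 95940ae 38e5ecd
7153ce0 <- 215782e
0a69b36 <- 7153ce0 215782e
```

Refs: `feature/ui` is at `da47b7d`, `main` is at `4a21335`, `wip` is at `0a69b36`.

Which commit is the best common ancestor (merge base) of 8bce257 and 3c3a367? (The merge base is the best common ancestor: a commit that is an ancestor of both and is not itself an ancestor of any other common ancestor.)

8bce257

Ancestors of 8bce257: {8bce257, a745aa7}.
Ancestors of 3c3a367: {3c3a367, 8bce257, a745aa7, ae3da92, da47b7d, e8c7483}.
Common ancestors: {8bce257, a745aa7}.
Among these, 8bce257 is not an ancestor of any other common ancestor — it is the merge base.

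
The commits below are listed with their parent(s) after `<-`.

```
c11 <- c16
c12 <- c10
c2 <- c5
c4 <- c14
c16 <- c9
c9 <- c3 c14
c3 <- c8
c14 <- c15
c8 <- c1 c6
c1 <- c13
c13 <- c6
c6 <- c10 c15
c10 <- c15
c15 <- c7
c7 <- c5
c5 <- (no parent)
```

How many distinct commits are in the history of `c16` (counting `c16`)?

Walking parent pointers from c16: reachable set = {c1, c10, c13, c14, c15, c16, c3, c5, c6, c7, c8, c9}.
That is 12 commits.

12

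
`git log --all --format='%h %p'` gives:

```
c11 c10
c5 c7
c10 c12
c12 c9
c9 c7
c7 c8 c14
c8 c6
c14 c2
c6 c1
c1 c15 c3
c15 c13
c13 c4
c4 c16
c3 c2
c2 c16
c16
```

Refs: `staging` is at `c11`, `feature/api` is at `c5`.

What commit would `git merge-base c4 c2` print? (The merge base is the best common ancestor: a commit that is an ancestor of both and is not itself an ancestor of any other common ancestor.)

Ancestors of c4: {c16, c4}.
Ancestors of c2: {c16, c2}.
Common ancestors: {c16}.
The only common ancestor is c16, so it is the merge base.

c16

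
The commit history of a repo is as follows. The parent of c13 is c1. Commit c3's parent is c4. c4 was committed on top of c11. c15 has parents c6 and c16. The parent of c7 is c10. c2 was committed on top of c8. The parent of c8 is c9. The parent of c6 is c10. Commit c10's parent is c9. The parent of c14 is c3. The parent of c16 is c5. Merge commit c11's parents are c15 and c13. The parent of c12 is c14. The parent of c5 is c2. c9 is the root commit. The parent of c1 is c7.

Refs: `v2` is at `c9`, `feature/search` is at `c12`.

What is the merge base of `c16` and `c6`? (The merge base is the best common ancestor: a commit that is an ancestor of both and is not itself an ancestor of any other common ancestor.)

c9

Ancestors of c16: {c16, c2, c5, c8, c9}.
Ancestors of c6: {c10, c6, c9}.
Common ancestors: {c9}.
The only common ancestor is c9, so it is the merge base.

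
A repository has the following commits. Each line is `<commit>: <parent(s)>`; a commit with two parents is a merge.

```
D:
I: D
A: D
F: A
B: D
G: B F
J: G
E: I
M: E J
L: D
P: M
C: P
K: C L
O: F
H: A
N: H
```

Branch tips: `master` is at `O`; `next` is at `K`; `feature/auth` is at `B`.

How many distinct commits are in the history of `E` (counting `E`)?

Walking parent pointers from E: reachable set = {D, E, I}.
That is 3 commits.

3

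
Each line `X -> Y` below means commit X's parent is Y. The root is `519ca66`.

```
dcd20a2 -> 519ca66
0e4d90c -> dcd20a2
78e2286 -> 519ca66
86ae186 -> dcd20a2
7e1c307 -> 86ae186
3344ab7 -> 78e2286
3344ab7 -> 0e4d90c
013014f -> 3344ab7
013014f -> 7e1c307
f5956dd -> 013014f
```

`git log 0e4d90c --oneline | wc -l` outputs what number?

3

Walking parent pointers from 0e4d90c: reachable set = {0e4d90c, 519ca66, dcd20a2}.
That is 3 commits.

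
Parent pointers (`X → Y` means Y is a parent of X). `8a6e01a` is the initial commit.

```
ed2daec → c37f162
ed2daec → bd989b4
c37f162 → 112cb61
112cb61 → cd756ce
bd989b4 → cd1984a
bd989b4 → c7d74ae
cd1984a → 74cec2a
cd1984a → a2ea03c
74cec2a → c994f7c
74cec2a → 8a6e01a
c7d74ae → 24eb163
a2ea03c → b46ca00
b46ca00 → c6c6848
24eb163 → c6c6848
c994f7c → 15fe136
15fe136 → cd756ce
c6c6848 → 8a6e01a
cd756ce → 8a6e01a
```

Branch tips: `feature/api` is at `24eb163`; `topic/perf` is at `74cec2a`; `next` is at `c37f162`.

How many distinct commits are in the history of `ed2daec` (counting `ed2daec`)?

Walking parent pointers from ed2daec: reachable set = {112cb61, 15fe136, 24eb163, 74cec2a, 8a6e01a, a2ea03c, b46ca00, bd989b4, c37f162, c6c6848, c7d74ae, c994f7c, cd1984a, cd756ce, ed2daec}.
That is 15 commits.

15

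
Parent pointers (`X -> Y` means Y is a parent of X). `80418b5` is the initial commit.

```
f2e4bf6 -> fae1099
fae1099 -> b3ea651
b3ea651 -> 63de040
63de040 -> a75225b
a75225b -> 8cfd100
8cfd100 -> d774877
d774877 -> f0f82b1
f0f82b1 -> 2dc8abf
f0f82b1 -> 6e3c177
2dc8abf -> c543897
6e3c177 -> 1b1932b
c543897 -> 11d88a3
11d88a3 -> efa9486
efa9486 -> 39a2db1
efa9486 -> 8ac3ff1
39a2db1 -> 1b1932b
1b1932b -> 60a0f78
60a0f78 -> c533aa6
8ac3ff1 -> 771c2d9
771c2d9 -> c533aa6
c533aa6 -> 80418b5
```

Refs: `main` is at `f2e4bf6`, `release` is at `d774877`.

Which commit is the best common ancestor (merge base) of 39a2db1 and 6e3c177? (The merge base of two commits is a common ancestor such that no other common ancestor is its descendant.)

Ancestors of 39a2db1: {1b1932b, 39a2db1, 60a0f78, 80418b5, c533aa6}.
Ancestors of 6e3c177: {1b1932b, 60a0f78, 6e3c177, 80418b5, c533aa6}.
Common ancestors: {1b1932b, 60a0f78, 80418b5, c533aa6}.
Among these, 1b1932b is not an ancestor of any other common ancestor — it is the merge base.

1b1932b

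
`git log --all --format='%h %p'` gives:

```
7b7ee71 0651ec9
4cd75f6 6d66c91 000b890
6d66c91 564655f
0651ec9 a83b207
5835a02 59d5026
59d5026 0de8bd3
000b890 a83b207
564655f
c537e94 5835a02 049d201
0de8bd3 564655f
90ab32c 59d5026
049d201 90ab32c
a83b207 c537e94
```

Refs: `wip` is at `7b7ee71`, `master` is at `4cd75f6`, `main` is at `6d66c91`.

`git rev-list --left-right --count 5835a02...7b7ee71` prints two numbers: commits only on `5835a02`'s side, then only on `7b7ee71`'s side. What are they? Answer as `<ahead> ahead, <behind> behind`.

0 ahead, 6 behind

Reachable from 5835a02: {0de8bd3, 564655f, 5835a02, 59d5026}.
Reachable from 7b7ee71: {049d201, 0651ec9, 0de8bd3, 564655f, 5835a02, 59d5026, 7b7ee71, 90ab32c, a83b207, c537e94}.
Only in 5835a02's history (ahead): {} — 0.
Only in 7b7ee71's history (behind): {049d201, 0651ec9, 7b7ee71, 90ab32c, a83b207, c537e94} — 6.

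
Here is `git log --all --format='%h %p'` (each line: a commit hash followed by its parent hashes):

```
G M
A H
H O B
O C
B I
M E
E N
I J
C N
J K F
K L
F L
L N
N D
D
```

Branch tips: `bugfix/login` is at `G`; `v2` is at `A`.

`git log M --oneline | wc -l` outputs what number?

4

Walking parent pointers from M: reachable set = {D, E, M, N}.
That is 4 commits.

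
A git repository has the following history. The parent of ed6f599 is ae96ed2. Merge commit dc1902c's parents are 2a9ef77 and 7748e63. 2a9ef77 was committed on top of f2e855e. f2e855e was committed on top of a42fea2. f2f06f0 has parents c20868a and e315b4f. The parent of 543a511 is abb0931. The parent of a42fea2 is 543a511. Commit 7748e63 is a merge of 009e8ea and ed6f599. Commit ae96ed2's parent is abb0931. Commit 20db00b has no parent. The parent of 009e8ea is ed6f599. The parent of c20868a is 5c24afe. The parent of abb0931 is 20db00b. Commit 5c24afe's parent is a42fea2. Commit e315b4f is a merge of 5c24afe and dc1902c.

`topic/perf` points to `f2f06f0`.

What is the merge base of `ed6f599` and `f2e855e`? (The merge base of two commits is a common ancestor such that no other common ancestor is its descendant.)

abb0931

Ancestors of ed6f599: {20db00b, abb0931, ae96ed2, ed6f599}.
Ancestors of f2e855e: {20db00b, 543a511, a42fea2, abb0931, f2e855e}.
Common ancestors: {20db00b, abb0931}.
Among these, abb0931 is not an ancestor of any other common ancestor — it is the merge base.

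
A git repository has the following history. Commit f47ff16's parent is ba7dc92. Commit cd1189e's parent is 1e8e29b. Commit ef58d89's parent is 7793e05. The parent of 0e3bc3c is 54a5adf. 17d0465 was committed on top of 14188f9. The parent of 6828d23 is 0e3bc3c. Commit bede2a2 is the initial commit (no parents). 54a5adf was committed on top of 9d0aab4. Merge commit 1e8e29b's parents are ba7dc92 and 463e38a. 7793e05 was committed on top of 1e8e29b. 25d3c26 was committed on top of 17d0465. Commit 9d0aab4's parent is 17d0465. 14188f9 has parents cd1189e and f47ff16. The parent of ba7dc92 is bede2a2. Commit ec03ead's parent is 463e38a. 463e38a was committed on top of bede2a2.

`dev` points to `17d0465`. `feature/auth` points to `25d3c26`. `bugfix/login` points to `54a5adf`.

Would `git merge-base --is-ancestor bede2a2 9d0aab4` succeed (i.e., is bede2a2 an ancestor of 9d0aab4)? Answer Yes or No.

Ancestors of 9d0aab4 (commits reachable by following parents): {14188f9, 17d0465, 1e8e29b, 463e38a, 9d0aab4, ba7dc92, bede2a2, cd1189e, f47ff16}.
bede2a2 is in that set, so it is an ancestor of 9d0aab4.

Yes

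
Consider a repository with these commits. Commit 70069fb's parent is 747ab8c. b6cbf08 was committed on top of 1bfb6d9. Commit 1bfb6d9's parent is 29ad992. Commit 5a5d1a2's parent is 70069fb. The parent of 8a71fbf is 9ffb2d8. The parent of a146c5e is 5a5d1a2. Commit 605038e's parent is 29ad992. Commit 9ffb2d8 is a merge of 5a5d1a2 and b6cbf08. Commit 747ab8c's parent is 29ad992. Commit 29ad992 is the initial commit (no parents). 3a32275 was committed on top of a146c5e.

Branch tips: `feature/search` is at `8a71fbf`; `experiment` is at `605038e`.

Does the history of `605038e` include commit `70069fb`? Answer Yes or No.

Ancestors of 605038e: {29ad992, 605038e}.
70069fb is not in that set, so it is not an ancestor of 605038e.

No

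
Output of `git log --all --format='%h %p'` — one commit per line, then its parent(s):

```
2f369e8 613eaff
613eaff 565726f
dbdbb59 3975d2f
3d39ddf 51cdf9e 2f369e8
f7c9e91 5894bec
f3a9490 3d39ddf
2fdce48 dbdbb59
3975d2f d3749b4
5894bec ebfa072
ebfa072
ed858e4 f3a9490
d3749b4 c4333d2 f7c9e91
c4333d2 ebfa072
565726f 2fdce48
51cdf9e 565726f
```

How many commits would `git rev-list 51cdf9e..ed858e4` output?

Reachable from ed858e4: {2f369e8, 2fdce48, 3975d2f, 3d39ddf, 51cdf9e, 565726f, 5894bec, 613eaff, c4333d2, d3749b4, dbdbb59, ebfa072, ed858e4, f3a9490, f7c9e91}.
Reachable from 51cdf9e: {2fdce48, 3975d2f, 51cdf9e, 565726f, 5894bec, c4333d2, d3749b4, dbdbb59, ebfa072, f7c9e91}.
In ed858e4's history but not 51cdf9e's: {2f369e8, 3d39ddf, 613eaff, ed858e4, f3a9490} — 5 commits.

5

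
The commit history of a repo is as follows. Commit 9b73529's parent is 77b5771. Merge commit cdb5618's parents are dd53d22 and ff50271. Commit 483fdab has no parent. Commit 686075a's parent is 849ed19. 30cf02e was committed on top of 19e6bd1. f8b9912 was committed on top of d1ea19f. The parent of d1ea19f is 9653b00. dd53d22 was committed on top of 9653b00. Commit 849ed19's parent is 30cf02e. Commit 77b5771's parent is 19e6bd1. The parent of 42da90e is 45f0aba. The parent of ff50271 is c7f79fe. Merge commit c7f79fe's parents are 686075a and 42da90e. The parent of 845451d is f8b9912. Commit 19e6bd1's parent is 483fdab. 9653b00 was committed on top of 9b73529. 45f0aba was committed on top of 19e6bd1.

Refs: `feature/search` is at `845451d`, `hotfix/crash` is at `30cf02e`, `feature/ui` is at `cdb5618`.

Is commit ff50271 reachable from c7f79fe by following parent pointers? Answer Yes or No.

No

Ancestors of c7f79fe: {19e6bd1, 30cf02e, 42da90e, 45f0aba, 483fdab, 686075a, 849ed19, c7f79fe}.
ff50271 is not in that set, so it is not an ancestor of c7f79fe.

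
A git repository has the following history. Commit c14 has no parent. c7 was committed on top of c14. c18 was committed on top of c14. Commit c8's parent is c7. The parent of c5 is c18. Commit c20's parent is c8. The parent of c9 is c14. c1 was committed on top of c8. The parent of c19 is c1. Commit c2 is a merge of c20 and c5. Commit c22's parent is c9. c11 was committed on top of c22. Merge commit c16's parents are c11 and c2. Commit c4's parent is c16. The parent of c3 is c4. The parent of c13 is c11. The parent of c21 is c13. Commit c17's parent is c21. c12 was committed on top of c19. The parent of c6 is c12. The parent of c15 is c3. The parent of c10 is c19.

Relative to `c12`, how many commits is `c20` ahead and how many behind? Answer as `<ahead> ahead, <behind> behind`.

1 ahead, 3 behind

Reachable from c20: {c14, c20, c7, c8}.
Reachable from c12: {c1, c12, c14, c19, c7, c8}.
Only in c20's history (ahead): {c20} — 1.
Only in c12's history (behind): {c1, c12, c19} — 3.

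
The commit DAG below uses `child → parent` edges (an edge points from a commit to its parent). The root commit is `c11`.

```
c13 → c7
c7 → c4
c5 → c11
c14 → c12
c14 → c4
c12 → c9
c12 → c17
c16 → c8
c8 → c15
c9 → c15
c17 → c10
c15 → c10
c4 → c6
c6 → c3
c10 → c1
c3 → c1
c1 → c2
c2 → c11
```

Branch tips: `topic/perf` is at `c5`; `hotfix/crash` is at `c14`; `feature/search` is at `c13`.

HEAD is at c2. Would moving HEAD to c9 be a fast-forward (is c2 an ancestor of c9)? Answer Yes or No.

A fast-forward from c2 to c9 is possible iff c2 is an ancestor of c9.
Ancestors of c9: {c1, c10, c11, c15, c2, c9}.
c2 is among them, so fast-forward is possible.

Yes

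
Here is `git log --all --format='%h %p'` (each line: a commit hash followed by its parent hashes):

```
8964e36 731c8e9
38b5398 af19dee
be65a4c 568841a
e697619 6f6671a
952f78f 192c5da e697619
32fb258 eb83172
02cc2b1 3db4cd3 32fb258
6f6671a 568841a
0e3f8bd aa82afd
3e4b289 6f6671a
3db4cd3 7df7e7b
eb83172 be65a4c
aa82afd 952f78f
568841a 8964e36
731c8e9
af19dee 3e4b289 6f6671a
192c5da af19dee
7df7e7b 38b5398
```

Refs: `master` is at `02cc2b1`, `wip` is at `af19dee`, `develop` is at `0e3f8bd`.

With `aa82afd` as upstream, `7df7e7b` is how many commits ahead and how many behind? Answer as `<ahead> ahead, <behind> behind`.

2 ahead, 4 behind

Reachable from 7df7e7b: {38b5398, 3e4b289, 568841a, 6f6671a, 731c8e9, 7df7e7b, 8964e36, af19dee}.
Reachable from aa82afd: {192c5da, 3e4b289, 568841a, 6f6671a, 731c8e9, 8964e36, 952f78f, aa82afd, af19dee, e697619}.
Only in 7df7e7b's history (ahead): {38b5398, 7df7e7b} — 2.
Only in aa82afd's history (behind): {192c5da, 952f78f, aa82afd, e697619} — 4.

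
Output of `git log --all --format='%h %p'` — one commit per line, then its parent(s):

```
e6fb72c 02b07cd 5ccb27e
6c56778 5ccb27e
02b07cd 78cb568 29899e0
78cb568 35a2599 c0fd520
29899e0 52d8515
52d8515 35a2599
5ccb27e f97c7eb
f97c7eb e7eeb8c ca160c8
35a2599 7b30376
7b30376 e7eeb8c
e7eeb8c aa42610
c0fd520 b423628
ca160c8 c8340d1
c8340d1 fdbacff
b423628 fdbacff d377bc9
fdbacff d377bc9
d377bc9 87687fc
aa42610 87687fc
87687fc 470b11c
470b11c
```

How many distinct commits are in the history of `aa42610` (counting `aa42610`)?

3

Walking parent pointers from aa42610: reachable set = {470b11c, 87687fc, aa42610}.
That is 3 commits.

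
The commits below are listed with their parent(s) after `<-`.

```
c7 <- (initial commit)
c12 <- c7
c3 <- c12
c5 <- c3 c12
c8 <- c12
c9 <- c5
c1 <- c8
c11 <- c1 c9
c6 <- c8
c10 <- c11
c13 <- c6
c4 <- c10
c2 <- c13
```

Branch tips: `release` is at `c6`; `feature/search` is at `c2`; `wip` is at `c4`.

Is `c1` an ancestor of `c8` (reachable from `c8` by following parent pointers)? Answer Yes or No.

Ancestors of c8: {c12, c7, c8}.
c1 is not in that set, so it is not an ancestor of c8.

No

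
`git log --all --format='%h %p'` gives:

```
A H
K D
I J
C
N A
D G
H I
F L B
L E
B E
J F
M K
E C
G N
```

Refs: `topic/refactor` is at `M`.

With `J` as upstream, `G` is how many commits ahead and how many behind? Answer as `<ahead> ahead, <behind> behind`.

5 ahead, 0 behind

Reachable from G: {A, B, C, E, F, G, H, I, J, L, N}.
Reachable from J: {B, C, E, F, J, L}.
Only in G's history (ahead): {A, G, H, I, N} — 5.
Only in J's history (behind): {} — 0.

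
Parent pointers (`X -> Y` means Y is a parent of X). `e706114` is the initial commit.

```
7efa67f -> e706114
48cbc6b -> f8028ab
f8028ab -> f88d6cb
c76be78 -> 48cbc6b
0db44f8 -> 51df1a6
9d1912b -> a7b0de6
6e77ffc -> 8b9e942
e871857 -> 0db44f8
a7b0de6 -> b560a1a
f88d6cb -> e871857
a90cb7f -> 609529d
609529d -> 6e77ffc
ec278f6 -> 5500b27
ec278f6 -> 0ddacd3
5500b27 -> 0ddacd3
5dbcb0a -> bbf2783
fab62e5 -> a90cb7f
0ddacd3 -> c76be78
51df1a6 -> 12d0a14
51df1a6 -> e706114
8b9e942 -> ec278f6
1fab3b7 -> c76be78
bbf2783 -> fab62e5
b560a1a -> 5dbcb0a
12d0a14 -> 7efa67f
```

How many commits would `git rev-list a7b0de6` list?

Walking parent pointers from a7b0de6: reachable set = {0db44f8, 0ddacd3, 12d0a14, 48cbc6b, 51df1a6, 5500b27, 5dbcb0a, 609529d, 6e77ffc, 7efa67f, 8b9e942, a7b0de6, a90cb7f, b560a1a, bbf2783, c76be78, e706114, e871857, ec278f6, f8028ab, f88d6cb, fab62e5}.
That is 22 commits.

22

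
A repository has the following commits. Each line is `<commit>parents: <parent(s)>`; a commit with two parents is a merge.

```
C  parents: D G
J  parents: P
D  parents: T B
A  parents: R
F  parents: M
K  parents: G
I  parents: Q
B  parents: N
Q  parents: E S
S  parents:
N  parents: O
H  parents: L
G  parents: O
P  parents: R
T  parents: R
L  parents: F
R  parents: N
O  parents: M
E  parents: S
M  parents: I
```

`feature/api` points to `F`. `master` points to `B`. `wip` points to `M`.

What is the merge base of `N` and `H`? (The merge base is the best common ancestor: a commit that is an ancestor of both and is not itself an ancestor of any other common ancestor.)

M

Ancestors of N: {E, I, M, N, O, Q, S}.
Ancestors of H: {E, F, H, I, L, M, Q, S}.
Common ancestors: {E, I, M, Q, S}.
Among these, M is not an ancestor of any other common ancestor — it is the merge base.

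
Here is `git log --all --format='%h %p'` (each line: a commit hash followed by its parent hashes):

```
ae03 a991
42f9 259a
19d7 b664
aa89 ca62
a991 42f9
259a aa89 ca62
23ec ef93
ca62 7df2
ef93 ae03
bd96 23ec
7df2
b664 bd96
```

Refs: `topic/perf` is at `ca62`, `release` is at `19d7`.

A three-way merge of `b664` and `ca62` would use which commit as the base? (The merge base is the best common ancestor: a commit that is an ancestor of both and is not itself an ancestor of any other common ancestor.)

ca62

Ancestors of b664: {23ec, 259a, 42f9, 7df2, a991, aa89, ae03, b664, bd96, ca62, ef93}.
Ancestors of ca62: {7df2, ca62}.
Common ancestors: {7df2, ca62}.
Among these, ca62 is not an ancestor of any other common ancestor — it is the merge base.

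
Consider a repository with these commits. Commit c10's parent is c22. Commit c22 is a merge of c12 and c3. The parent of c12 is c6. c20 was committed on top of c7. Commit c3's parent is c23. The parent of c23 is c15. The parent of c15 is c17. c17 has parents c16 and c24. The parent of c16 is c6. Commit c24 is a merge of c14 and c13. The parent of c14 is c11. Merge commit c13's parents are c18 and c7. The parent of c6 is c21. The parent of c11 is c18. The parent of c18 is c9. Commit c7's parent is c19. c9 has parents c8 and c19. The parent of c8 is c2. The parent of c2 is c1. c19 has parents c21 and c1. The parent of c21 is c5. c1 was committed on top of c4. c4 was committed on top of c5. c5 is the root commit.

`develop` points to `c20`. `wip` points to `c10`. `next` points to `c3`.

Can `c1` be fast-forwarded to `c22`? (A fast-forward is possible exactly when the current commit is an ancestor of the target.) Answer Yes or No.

A fast-forward from c1 to c22 is possible iff c1 is an ancestor of c22.
Ancestors of c22: {c1, c11, c12, c13, c14, c15, c16, c17, c18, c19, c2, c21, c22, c23, c24, c3, c4, c5, c6, c7, c8, c9}.
c1 is among them, so fast-forward is possible.

Yes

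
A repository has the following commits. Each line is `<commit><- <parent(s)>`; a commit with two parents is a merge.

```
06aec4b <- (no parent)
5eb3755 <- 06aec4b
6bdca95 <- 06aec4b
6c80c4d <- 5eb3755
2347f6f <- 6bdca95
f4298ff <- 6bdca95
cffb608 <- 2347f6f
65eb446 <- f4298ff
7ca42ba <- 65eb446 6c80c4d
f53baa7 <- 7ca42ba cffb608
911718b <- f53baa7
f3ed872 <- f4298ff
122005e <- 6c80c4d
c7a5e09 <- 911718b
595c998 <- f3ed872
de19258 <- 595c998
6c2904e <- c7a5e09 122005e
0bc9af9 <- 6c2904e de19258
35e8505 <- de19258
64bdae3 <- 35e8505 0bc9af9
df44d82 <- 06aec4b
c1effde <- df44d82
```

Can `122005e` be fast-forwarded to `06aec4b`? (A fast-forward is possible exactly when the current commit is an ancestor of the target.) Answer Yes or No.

A fast-forward from 122005e to 06aec4b is possible iff 122005e is an ancestor of 06aec4b.
Ancestors of 06aec4b: {06aec4b}.
122005e is not among them, so fast-forward is not possible.

No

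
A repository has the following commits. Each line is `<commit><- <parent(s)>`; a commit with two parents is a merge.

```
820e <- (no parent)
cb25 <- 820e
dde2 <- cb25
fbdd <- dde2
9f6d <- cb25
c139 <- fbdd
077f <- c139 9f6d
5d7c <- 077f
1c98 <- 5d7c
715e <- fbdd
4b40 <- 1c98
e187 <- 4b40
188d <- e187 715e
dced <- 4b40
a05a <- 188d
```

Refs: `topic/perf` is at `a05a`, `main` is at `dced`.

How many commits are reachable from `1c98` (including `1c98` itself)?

9

Walking parent pointers from 1c98: reachable set = {077f, 1c98, 5d7c, 820e, 9f6d, c139, cb25, dde2, fbdd}.
That is 9 commits.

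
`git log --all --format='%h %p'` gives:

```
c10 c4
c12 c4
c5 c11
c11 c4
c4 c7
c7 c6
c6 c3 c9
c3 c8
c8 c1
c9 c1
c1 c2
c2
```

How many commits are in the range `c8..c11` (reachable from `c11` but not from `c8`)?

6

Reachable from c11: {c1, c11, c2, c3, c4, c6, c7, c8, c9}.
Reachable from c8: {c1, c2, c8}.
In c11's history but not c8's: {c11, c3, c4, c6, c7, c9} — 6 commits.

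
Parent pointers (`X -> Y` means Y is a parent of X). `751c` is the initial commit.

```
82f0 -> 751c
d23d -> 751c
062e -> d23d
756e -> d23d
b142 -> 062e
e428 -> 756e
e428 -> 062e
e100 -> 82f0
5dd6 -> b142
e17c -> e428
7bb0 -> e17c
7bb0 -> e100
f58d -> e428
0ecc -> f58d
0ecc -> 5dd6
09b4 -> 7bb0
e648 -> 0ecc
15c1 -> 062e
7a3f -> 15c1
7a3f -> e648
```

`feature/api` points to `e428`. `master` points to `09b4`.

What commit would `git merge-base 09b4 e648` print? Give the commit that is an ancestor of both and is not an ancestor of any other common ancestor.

Ancestors of 09b4: {062e, 09b4, 751c, 756e, 7bb0, 82f0, d23d, e100, e17c, e428}.
Ancestors of e648: {062e, 0ecc, 5dd6, 751c, 756e, b142, d23d, e428, e648, f58d}.
Common ancestors: {062e, 751c, 756e, d23d, e428}.
Among these, e428 is not an ancestor of any other common ancestor — it is the merge base.

e428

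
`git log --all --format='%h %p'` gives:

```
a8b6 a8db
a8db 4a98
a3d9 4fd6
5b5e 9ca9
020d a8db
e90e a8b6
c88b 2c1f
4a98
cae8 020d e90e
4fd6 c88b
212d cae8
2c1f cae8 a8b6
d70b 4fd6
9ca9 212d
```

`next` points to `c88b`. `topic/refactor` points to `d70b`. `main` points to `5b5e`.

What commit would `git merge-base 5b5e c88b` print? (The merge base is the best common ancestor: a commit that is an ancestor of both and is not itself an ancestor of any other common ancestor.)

Ancestors of 5b5e: {020d, 212d, 4a98, 5b5e, 9ca9, a8b6, a8db, cae8, e90e}.
Ancestors of c88b: {020d, 2c1f, 4a98, a8b6, a8db, c88b, cae8, e90e}.
Common ancestors: {020d, 4a98, a8b6, a8db, cae8, e90e}.
Among these, cae8 is not an ancestor of any other common ancestor — it is the merge base.

cae8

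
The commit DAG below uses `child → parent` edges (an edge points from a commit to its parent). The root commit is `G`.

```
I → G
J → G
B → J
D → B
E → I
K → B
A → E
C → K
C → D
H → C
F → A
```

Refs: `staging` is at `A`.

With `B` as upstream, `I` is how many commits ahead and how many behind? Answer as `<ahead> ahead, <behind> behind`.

Reachable from I: {G, I}.
Reachable from B: {B, G, J}.
Only in I's history (ahead): {I} — 1.
Only in B's history (behind): {B, J} — 2.

1 ahead, 2 behind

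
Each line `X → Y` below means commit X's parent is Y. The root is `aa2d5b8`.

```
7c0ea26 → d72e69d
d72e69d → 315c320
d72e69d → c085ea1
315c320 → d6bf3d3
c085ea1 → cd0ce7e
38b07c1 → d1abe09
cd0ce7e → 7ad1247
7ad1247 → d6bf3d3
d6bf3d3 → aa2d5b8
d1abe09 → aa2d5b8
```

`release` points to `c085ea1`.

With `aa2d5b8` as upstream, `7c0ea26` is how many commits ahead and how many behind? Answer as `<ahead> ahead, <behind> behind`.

Reachable from 7c0ea26: {315c320, 7ad1247, 7c0ea26, aa2d5b8, c085ea1, cd0ce7e, d6bf3d3, d72e69d}.
Reachable from aa2d5b8: {aa2d5b8}.
Only in 7c0ea26's history (ahead): {315c320, 7ad1247, 7c0ea26, c085ea1, cd0ce7e, d6bf3d3, d72e69d} — 7.
Only in aa2d5b8's history (behind): {} — 0.

7 ahead, 0 behind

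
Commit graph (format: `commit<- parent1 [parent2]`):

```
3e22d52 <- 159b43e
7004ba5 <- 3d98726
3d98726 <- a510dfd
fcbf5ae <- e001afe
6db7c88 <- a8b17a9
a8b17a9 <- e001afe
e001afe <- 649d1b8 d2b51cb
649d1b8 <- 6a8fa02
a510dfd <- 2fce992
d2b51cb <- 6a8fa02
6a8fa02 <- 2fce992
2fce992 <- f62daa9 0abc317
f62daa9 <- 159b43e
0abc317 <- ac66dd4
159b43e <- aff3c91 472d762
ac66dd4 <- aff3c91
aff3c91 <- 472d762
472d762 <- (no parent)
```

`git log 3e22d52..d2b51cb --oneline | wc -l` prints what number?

6

Reachable from d2b51cb: {0abc317, 159b43e, 2fce992, 472d762, 6a8fa02, ac66dd4, aff3c91, d2b51cb, f62daa9}.
Reachable from 3e22d52: {159b43e, 3e22d52, 472d762, aff3c91}.
In d2b51cb's history but not 3e22d52's: {0abc317, 2fce992, 6a8fa02, ac66dd4, d2b51cb, f62daa9} — 6 commits.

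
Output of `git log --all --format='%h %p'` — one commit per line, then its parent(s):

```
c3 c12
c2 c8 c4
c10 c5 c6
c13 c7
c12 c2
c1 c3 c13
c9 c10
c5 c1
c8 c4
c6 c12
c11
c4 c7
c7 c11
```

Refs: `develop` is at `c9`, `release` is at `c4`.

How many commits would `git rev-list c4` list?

Walking parent pointers from c4: reachable set = {c11, c4, c7}.
That is 3 commits.

3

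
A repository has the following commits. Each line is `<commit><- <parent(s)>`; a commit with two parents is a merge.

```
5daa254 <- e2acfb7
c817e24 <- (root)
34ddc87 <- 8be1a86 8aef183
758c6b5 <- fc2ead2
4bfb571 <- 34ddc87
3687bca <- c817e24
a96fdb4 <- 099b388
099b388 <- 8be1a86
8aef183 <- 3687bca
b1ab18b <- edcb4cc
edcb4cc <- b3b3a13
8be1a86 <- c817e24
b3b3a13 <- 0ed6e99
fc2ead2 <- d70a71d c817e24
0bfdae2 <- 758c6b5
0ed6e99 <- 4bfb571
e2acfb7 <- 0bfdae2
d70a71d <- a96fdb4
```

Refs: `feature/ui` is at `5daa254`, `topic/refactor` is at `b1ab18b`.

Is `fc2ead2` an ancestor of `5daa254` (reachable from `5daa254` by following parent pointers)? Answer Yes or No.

Yes

Ancestors of 5daa254 (commits reachable by following parents): {099b388, 0bfdae2, 5daa254, 758c6b5, 8be1a86, a96fdb4, c817e24, d70a71d, e2acfb7, fc2ead2}.
fc2ead2 is in that set, so it is an ancestor of 5daa254.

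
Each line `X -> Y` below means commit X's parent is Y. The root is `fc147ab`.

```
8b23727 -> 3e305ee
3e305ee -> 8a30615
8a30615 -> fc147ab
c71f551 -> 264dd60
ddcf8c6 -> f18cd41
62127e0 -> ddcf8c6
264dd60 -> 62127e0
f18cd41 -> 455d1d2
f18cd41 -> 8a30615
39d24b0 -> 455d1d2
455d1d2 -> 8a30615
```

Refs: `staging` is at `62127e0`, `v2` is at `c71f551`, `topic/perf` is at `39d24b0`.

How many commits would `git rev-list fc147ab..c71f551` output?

Reachable from c71f551: {264dd60, 455d1d2, 62127e0, 8a30615, c71f551, ddcf8c6, f18cd41, fc147ab}.
Reachable from fc147ab: {fc147ab}.
In c71f551's history but not fc147ab's: {264dd60, 455d1d2, 62127e0, 8a30615, c71f551, ddcf8c6, f18cd41} — 7 commits.

7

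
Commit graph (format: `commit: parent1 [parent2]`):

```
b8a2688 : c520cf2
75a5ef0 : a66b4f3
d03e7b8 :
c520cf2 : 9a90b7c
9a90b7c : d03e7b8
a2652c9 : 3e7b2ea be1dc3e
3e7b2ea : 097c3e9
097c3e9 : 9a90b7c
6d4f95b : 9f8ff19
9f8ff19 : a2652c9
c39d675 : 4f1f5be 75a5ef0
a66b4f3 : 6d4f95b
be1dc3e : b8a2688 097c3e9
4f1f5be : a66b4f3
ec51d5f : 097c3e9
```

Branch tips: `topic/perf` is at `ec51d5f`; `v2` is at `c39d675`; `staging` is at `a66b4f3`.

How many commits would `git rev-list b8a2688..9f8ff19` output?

Reachable from 9f8ff19: {097c3e9, 3e7b2ea, 9a90b7c, 9f8ff19, a2652c9, b8a2688, be1dc3e, c520cf2, d03e7b8}.
Reachable from b8a2688: {9a90b7c, b8a2688, c520cf2, d03e7b8}.
In 9f8ff19's history but not b8a2688's: {097c3e9, 3e7b2ea, 9f8ff19, a2652c9, be1dc3e} — 5 commits.

5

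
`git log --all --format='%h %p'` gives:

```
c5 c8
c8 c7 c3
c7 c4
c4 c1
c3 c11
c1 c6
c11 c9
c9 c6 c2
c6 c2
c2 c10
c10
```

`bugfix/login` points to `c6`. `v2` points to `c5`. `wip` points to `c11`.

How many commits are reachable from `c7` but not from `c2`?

4

Reachable from c7: {c1, c10, c2, c4, c6, c7}.
Reachable from c2: {c10, c2}.
In c7's history but not c2's: {c1, c4, c6, c7} — 4 commits.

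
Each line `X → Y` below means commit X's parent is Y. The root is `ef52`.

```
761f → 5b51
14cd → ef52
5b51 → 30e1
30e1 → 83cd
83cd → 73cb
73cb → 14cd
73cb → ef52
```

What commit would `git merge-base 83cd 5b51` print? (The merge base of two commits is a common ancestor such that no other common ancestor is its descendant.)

Ancestors of 83cd: {14cd, 73cb, 83cd, ef52}.
Ancestors of 5b51: {14cd, 30e1, 5b51, 73cb, 83cd, ef52}.
Common ancestors: {14cd, 73cb, 83cd, ef52}.
Among these, 83cd is not an ancestor of any other common ancestor — it is the merge base.

83cd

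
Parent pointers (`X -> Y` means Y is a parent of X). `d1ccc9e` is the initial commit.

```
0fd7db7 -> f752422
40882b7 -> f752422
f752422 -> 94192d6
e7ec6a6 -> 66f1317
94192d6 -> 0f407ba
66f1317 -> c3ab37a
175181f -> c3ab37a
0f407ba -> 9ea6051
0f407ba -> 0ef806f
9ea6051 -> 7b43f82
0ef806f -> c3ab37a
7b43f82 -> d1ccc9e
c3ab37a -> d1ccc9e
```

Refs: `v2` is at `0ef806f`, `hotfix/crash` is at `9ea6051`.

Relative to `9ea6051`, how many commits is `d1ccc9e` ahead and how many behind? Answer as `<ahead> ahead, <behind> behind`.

0 ahead, 2 behind

Reachable from d1ccc9e: {d1ccc9e}.
Reachable from 9ea6051: {7b43f82, 9ea6051, d1ccc9e}.
Only in d1ccc9e's history (ahead): {} — 0.
Only in 9ea6051's history (behind): {7b43f82, 9ea6051} — 2.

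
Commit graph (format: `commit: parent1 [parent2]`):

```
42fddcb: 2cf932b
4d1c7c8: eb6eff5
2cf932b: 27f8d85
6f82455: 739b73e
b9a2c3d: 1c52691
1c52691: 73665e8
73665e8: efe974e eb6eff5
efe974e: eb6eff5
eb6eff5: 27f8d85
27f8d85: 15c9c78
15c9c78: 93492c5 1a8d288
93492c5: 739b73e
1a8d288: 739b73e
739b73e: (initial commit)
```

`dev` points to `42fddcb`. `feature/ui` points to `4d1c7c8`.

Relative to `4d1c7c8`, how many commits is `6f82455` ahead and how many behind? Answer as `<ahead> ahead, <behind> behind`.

Reachable from 6f82455: {6f82455, 739b73e}.
Reachable from 4d1c7c8: {15c9c78, 1a8d288, 27f8d85, 4d1c7c8, 739b73e, 93492c5, eb6eff5}.
Only in 6f82455's history (ahead): {6f82455} — 1.
Only in 4d1c7c8's history (behind): {15c9c78, 1a8d288, 27f8d85, 4d1c7c8, 93492c5, eb6eff5} — 6.

1 ahead, 6 behind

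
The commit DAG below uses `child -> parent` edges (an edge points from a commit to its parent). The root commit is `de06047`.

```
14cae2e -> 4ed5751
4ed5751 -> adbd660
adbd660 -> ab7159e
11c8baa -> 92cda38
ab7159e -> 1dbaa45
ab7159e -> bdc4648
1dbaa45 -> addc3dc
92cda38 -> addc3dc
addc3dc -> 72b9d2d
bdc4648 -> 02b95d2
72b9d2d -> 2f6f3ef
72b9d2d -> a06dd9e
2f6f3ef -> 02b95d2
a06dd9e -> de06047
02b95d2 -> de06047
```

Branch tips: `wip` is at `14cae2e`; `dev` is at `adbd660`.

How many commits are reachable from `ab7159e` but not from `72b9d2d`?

Reachable from ab7159e: {02b95d2, 1dbaa45, 2f6f3ef, 72b9d2d, a06dd9e, ab7159e, addc3dc, bdc4648, de06047}.
Reachable from 72b9d2d: {02b95d2, 2f6f3ef, 72b9d2d, a06dd9e, de06047}.
In ab7159e's history but not 72b9d2d's: {1dbaa45, ab7159e, addc3dc, bdc4648} — 4 commits.

4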